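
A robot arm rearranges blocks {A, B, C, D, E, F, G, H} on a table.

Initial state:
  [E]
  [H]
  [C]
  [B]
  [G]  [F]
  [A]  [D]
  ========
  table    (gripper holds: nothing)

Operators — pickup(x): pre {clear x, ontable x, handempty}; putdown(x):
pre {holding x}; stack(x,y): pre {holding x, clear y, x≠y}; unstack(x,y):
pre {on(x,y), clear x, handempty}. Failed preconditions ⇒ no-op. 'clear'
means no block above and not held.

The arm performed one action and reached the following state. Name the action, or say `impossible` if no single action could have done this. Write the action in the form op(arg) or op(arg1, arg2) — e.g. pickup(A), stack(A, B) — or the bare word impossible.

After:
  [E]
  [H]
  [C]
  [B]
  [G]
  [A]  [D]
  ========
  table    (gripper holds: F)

target: towers=[A/G/B/C/H/E; D] holding=F
     unstack(E, H) → towers=[A/G/B/C/H; D/F] holding=E
     unstack(F, D) → towers=[A/G/B/C/H/E; D] holding=F  ← match

unstack(F, D)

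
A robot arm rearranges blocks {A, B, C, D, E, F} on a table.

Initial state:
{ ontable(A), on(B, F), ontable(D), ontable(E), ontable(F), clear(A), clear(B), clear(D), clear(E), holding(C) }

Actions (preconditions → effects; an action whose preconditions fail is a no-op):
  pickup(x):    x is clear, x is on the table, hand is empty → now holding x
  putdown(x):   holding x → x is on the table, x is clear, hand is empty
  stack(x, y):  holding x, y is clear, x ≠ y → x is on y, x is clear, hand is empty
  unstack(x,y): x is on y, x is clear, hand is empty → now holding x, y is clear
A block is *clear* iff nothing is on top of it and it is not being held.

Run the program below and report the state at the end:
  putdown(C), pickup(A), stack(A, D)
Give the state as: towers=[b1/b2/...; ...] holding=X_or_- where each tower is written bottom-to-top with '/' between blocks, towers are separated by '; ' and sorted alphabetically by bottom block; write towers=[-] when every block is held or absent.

towers=[C; D/A; E; F/B] holding=-

step 1 (putdown(C)): towers=[A; C; D; E; F/B] holding=-
step 2 (pickup(A)): towers=[C; D; E; F/B] holding=A
step 3 (stack(A, D)): towers=[C; D/A; E; F/B] holding=-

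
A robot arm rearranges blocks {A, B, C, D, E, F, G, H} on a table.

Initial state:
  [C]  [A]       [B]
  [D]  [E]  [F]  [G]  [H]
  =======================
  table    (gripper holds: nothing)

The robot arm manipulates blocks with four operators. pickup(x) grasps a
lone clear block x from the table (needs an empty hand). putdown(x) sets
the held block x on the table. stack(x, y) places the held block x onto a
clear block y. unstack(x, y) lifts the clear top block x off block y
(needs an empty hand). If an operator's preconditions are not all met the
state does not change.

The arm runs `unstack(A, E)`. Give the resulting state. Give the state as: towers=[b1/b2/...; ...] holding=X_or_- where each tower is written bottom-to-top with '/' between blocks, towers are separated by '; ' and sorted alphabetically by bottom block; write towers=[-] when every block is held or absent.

before: towers=[D/C; E/A; F; G/B; H] holding=-
pre[unstack(A, E)]: on(A,E) ✓, clear(A) ✓, handempty ✓
all met → apply unstack(A, E)
after:  towers=[D/C; E; F; G/B; H] holding=A

towers=[D/C; E; F; G/B; H] holding=A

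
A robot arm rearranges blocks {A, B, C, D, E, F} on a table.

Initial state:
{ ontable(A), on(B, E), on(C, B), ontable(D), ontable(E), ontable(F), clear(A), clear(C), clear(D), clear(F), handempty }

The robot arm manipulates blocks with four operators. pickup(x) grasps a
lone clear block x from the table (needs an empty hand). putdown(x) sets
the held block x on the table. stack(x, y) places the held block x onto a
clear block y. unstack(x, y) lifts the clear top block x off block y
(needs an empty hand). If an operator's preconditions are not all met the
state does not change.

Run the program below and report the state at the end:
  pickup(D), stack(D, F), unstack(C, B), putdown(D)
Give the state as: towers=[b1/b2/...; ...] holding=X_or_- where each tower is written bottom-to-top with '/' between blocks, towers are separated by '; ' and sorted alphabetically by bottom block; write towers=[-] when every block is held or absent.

step 1 (pickup(D)): towers=[A; E/B/C; F] holding=D
step 2 (stack(D, F)): towers=[A; E/B/C; F/D] holding=-
step 3 (unstack(C, B)): towers=[A; E/B; F/D] holding=C
step 4 (putdown(D)) [no-op]: towers=[A; E/B; F/D] holding=C

towers=[A; E/B; F/D] holding=C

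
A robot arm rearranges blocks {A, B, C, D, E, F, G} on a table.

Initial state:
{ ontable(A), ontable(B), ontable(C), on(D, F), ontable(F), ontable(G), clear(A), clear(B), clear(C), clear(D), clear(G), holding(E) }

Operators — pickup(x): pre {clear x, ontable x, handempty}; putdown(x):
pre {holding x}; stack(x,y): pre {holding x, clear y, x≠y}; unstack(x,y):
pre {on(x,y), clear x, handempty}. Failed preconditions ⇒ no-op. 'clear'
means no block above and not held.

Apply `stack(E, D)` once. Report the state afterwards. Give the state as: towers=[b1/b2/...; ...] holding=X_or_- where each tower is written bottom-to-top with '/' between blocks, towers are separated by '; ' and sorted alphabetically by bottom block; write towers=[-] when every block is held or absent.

before: towers=[A; B; C; F/D; G] holding=E
pre[stack(E, D)]: holding(E) ✓, clear(D) ✓, E≠D ✓
all met → apply stack(E, D)
after:  towers=[A; B; C; F/D/E; G] holding=-

towers=[A; B; C; F/D/E; G] holding=-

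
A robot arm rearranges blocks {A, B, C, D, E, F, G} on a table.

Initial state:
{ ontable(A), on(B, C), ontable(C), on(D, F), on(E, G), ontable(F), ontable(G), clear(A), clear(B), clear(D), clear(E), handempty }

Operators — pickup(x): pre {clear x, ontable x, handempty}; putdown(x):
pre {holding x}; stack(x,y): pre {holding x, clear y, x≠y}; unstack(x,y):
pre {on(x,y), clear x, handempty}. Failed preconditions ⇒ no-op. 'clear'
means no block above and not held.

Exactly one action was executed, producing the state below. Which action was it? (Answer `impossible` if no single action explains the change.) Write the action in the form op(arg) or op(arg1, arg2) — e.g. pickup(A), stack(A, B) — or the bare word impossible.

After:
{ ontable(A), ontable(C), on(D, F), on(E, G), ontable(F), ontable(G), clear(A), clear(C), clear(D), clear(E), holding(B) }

target: towers=[A; C; F/D; G/E] holding=B
     unstack(B, C) → towers=[A; C; F/D; G/E] holding=B  ← match
     unstack(D, F) → towers=[A; C/B; F; G/E] holding=D
         pickup(A) → towers=[C/B; F/D; G/E] holding=A
     unstack(E, G) → towers=[A; C/B; F/D; G] holding=E

unstack(B, C)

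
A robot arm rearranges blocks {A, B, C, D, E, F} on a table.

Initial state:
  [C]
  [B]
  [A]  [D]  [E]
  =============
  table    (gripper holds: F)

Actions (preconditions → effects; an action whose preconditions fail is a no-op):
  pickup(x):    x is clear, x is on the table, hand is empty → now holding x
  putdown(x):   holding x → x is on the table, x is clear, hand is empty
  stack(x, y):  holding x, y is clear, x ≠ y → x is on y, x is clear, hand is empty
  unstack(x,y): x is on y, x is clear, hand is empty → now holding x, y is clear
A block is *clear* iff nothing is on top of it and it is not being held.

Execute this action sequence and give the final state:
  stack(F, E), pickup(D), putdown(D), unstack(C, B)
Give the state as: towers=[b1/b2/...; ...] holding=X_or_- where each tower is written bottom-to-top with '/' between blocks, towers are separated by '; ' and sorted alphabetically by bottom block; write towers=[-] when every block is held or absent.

towers=[A/B; D; E/F] holding=C

step 1 (stack(F, E)): towers=[A/B/C; D; E/F] holding=-
step 2 (pickup(D)): towers=[A/B/C; E/F] holding=D
step 3 (putdown(D)): towers=[A/B/C; D; E/F] holding=-
step 4 (unstack(C, B)): towers=[A/B; D; E/F] holding=C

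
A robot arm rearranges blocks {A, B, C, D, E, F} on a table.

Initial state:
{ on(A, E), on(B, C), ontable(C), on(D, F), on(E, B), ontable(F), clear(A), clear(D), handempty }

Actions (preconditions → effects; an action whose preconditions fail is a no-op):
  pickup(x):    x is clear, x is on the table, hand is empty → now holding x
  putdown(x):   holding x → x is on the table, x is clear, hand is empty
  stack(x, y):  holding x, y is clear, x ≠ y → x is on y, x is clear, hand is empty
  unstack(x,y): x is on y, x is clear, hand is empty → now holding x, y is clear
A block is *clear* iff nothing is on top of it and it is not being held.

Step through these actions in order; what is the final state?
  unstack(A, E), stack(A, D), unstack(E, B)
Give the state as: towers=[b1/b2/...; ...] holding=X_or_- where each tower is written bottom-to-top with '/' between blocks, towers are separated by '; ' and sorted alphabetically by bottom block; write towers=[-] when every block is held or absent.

step 1 (unstack(A, E)): towers=[C/B/E; F/D] holding=A
step 2 (stack(A, D)): towers=[C/B/E; F/D/A] holding=-
step 3 (unstack(E, B)): towers=[C/B; F/D/A] holding=E

towers=[C/B; F/D/A] holding=E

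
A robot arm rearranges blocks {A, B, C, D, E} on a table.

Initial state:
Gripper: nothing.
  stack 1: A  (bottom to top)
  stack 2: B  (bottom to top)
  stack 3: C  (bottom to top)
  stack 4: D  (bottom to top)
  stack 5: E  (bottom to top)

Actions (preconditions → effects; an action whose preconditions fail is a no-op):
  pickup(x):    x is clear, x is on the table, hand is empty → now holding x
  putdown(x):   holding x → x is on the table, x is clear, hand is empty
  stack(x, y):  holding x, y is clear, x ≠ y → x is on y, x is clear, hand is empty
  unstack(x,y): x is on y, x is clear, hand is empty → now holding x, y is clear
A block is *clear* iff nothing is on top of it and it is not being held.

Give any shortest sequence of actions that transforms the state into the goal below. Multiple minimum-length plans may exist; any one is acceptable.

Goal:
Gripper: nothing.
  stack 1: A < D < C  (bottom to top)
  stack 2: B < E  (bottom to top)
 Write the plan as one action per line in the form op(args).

step 1 (pickup(D)): towers=[A; B; C; E] holding=D
step 2 (stack(D, A)): towers=[A/D; B; C; E] holding=-
step 3 (pickup(E)): towers=[A/D; B; C] holding=E
step 4 (stack(E, B)): towers=[A/D; B/E; C] holding=-
step 5 (pickup(C)): towers=[A/D; B/E] holding=C
step 6 (stack(C, D)): towers=[A/D/C; B/E] holding=-
goal check: towers=[A/D/C; B/E] holding=- — reached (length 6, optimal by BFS)

pickup(D)
stack(D, A)
pickup(E)
stack(E, B)
pickup(C)
stack(C, D)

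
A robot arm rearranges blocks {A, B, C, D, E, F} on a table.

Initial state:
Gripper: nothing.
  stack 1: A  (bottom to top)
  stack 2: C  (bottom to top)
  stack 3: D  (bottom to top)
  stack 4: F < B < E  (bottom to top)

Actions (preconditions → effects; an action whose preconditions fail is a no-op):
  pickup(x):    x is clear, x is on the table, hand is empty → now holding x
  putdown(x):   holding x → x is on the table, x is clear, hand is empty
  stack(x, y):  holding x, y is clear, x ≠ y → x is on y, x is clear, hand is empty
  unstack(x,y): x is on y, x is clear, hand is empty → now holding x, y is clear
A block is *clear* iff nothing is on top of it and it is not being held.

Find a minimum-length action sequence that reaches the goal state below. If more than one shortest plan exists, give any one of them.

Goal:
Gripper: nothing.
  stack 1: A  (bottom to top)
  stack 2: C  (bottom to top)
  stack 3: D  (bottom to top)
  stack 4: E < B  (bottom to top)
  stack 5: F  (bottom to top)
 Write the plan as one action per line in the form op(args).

step 1 (unstack(E, B)): towers=[A; C; D; F/B] holding=E
step 2 (putdown(E)): towers=[A; C; D; E; F/B] holding=-
step 3 (unstack(B, F)): towers=[A; C; D; E; F] holding=B
step 4 (stack(B, E)): towers=[A; C; D; E/B; F] holding=-
goal check: towers=[A; C; D; E/B; F] holding=- — reached (length 4, optimal by BFS)

unstack(E, B)
putdown(E)
unstack(B, F)
stack(B, E)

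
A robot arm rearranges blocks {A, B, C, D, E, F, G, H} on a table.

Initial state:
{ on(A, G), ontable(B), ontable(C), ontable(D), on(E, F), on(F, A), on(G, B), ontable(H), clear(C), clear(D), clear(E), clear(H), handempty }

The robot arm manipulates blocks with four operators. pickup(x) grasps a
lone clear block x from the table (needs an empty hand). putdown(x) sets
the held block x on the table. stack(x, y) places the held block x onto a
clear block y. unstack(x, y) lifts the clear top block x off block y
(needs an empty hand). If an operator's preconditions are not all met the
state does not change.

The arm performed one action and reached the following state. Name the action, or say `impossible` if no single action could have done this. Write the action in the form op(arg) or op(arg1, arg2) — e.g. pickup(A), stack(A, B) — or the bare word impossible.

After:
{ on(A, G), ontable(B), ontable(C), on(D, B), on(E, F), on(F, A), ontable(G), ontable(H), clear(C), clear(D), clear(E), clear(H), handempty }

impossible

target: towers=[B/D; C; G/A/F/E; H] holding=-
     unstack(E, F) → towers=[B/G/A/F; C; D; H] holding=E
         pickup(H) → towers=[B/G/A/F/E; C; D] holding=H
         pickup(D) → towers=[B/G/A/F/E; C; H] holding=D
         pickup(C) → towers=[B/G/A/F/E; D; H] holding=C
none of the 4 applicable actions match → impossible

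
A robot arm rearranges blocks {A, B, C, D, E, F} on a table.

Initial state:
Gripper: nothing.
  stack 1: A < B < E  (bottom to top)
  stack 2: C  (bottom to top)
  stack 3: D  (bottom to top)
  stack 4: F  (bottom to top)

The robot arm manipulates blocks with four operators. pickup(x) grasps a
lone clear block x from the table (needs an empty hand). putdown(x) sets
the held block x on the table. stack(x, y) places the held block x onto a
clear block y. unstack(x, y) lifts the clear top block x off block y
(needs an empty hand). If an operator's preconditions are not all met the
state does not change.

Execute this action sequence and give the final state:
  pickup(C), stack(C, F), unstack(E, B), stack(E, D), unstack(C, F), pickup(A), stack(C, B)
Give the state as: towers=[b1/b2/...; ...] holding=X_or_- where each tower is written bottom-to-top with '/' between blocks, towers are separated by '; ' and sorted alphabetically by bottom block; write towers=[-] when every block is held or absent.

towers=[A/B/C; D/E; F] holding=-

step 1 (pickup(C)): towers=[A/B/E; D; F] holding=C
step 2 (stack(C, F)): towers=[A/B/E; D; F/C] holding=-
step 3 (unstack(E, B)): towers=[A/B; D; F/C] holding=E
step 4 (stack(E, D)): towers=[A/B; D/E; F/C] holding=-
step 5 (unstack(C, F)): towers=[A/B; D/E; F] holding=C
step 6 (pickup(A)) [no-op]: towers=[A/B; D/E; F] holding=C
step 7 (stack(C, B)): towers=[A/B/C; D/E; F] holding=-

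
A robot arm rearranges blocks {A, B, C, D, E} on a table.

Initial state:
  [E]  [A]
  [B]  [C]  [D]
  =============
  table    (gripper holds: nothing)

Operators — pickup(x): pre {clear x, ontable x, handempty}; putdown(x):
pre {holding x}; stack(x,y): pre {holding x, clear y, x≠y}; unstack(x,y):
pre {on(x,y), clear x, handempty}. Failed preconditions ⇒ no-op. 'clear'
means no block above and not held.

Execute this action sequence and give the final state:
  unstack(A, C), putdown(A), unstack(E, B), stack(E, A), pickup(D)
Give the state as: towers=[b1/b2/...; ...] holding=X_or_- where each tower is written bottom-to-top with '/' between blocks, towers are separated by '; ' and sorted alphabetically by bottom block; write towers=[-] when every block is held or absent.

towers=[A/E; B; C] holding=D

step 1 (unstack(A, C)): towers=[B/E; C; D] holding=A
step 2 (putdown(A)): towers=[A; B/E; C; D] holding=-
step 3 (unstack(E, B)): towers=[A; B; C; D] holding=E
step 4 (stack(E, A)): towers=[A/E; B; C; D] holding=-
step 5 (pickup(D)): towers=[A/E; B; C] holding=D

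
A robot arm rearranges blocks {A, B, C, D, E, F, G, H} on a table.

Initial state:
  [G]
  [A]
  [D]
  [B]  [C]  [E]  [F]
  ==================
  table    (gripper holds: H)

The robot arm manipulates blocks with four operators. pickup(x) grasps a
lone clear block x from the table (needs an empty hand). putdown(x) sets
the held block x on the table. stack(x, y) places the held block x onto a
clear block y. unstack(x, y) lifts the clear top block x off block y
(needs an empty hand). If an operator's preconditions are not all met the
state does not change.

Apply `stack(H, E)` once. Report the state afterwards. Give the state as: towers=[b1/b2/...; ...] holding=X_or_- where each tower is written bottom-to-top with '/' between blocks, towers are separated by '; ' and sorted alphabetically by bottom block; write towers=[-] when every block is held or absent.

before: towers=[B/D/A/G; C; E; F] holding=H
pre[stack(H, E)]: holding(H) yes, clear(E) yes, H≠E yes
all met → apply stack(H, E)
after:  towers=[B/D/A/G; C; E/H; F] holding=-

towers=[B/D/A/G; C; E/H; F] holding=-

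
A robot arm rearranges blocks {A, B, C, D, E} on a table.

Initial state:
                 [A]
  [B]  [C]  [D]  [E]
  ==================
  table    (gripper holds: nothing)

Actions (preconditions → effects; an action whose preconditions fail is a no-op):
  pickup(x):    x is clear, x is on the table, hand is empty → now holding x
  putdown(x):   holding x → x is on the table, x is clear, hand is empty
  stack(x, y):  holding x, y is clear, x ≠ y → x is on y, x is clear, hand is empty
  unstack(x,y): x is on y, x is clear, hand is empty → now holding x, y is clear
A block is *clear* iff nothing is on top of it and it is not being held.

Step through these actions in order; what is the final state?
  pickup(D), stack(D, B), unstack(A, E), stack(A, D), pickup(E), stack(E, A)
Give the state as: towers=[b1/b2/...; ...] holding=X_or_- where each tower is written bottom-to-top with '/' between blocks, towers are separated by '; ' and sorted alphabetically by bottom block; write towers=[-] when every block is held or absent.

towers=[B/D/A/E; C] holding=-

step 1 (pickup(D)): towers=[B; C; E/A] holding=D
step 2 (stack(D, B)): towers=[B/D; C; E/A] holding=-
step 3 (unstack(A, E)): towers=[B/D; C; E] holding=A
step 4 (stack(A, D)): towers=[B/D/A; C; E] holding=-
step 5 (pickup(E)): towers=[B/D/A; C] holding=E
step 6 (stack(E, A)): towers=[B/D/A/E; C] holding=-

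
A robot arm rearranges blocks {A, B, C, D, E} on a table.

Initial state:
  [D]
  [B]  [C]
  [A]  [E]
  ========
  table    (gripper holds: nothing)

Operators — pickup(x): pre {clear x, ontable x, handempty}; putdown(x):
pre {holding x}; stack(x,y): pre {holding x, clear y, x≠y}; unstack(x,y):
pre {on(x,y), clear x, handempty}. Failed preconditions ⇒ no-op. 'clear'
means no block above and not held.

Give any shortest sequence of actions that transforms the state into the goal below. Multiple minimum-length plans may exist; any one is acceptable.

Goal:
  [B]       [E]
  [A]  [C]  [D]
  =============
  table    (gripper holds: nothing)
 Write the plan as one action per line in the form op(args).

unstack(D, B)
putdown(D)
unstack(C, E)
putdown(C)
pickup(E)
stack(E, D)

step 1 (unstack(D, B)): towers=[A/B; E/C] holding=D
step 2 (putdown(D)): towers=[A/B; D; E/C] holding=-
step 3 (unstack(C, E)): towers=[A/B; D; E] holding=C
step 4 (putdown(C)): towers=[A/B; C; D; E] holding=-
step 5 (pickup(E)): towers=[A/B; C; D] holding=E
step 6 (stack(E, D)): towers=[A/B; C; D/E] holding=-
goal check: towers=[A/B; C; D/E] holding=- — reached (length 6, optimal by BFS)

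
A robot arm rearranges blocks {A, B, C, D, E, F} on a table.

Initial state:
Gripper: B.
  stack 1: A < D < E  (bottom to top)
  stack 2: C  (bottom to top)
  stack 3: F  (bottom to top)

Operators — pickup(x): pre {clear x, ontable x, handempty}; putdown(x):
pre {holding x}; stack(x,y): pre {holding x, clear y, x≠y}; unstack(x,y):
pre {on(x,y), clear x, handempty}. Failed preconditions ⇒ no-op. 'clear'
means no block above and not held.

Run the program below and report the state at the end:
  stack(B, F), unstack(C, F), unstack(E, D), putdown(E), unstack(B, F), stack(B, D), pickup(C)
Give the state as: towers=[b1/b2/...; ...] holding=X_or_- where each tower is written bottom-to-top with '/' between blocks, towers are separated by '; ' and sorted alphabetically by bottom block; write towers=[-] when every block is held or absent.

step 1 (stack(B, F)): towers=[A/D/E; C; F/B] holding=-
step 2 (unstack(C, F)) [no-op]: towers=[A/D/E; C; F/B] holding=-
step 3 (unstack(E, D)): towers=[A/D; C; F/B] holding=E
step 4 (putdown(E)): towers=[A/D; C; E; F/B] holding=-
step 5 (unstack(B, F)): towers=[A/D; C; E; F] holding=B
step 6 (stack(B, D)): towers=[A/D/B; C; E; F] holding=-
step 7 (pickup(C)): towers=[A/D/B; E; F] holding=C

towers=[A/D/B; E; F] holding=C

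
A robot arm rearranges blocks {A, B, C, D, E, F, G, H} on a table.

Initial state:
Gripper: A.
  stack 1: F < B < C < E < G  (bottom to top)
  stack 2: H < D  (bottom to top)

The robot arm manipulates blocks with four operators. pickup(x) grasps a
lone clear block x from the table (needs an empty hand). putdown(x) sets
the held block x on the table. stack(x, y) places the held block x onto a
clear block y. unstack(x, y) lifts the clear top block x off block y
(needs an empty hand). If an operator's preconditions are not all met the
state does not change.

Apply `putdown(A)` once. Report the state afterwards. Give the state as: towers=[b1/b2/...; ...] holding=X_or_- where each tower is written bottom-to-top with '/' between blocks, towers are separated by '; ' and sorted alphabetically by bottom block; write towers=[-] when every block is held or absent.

before: towers=[F/B/C/E/G; H/D] holding=A
pre[putdown(A)]: holding(A) ok
all met → apply putdown(A)
after:  towers=[A; F/B/C/E/G; H/D] holding=-

towers=[A; F/B/C/E/G; H/D] holding=-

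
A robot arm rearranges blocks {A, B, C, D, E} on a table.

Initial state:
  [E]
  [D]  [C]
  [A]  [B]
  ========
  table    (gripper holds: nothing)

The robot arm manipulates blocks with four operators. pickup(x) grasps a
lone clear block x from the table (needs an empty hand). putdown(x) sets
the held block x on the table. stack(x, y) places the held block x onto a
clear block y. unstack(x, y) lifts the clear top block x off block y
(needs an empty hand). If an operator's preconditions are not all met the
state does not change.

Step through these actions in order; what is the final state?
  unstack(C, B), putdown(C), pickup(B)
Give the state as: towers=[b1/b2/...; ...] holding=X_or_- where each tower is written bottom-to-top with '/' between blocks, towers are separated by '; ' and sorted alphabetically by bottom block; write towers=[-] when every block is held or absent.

towers=[A/D/E; C] holding=B

step 1 (unstack(C, B)): towers=[A/D/E; B] holding=C
step 2 (putdown(C)): towers=[A/D/E; B; C] holding=-
step 3 (pickup(B)): towers=[A/D/E; C] holding=B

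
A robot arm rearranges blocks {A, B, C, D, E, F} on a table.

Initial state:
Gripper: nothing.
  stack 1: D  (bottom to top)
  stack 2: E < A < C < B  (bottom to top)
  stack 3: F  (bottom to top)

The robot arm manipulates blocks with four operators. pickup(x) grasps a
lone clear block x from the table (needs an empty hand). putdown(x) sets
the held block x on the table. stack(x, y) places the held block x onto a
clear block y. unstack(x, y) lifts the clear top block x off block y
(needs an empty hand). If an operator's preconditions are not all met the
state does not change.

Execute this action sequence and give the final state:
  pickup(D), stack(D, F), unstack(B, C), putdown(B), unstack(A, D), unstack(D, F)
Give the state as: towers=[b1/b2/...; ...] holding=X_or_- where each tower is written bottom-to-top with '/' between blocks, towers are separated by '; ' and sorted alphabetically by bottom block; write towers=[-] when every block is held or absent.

step 1 (pickup(D)): towers=[E/A/C/B; F] holding=D
step 2 (stack(D, F)): towers=[E/A/C/B; F/D] holding=-
step 3 (unstack(B, C)): towers=[E/A/C; F/D] holding=B
step 4 (putdown(B)): towers=[B; E/A/C; F/D] holding=-
step 5 (unstack(A, D)) [no-op]: towers=[B; E/A/C; F/D] holding=-
step 6 (unstack(D, F)): towers=[B; E/A/C; F] holding=D

towers=[B; E/A/C; F] holding=D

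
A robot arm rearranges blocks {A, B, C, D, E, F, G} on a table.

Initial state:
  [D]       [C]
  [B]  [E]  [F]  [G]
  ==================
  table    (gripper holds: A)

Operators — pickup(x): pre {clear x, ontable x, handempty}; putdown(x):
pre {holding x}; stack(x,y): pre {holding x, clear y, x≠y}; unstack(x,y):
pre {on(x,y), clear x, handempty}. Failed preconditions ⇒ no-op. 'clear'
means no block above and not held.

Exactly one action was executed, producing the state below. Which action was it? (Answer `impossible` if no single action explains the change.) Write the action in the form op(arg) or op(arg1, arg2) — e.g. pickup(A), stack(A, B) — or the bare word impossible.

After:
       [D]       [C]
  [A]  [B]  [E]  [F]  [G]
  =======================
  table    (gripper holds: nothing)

putdown(A)

target: towers=[A; B/D; E; F/C; G] holding=-
        putdown(A) → towers=[A; B/D; E; F/C; G] holding=-  ← match
       stack(A, G) → towers=[B/D; E; F/C; G/A] holding=-
       stack(A, D) → towers=[B/D/A; E; F/C; G] holding=-
       stack(A, E) → towers=[B/D; E/A; F/C; G] holding=-
       stack(A, C) → towers=[B/D; E; F/C/A; G] holding=-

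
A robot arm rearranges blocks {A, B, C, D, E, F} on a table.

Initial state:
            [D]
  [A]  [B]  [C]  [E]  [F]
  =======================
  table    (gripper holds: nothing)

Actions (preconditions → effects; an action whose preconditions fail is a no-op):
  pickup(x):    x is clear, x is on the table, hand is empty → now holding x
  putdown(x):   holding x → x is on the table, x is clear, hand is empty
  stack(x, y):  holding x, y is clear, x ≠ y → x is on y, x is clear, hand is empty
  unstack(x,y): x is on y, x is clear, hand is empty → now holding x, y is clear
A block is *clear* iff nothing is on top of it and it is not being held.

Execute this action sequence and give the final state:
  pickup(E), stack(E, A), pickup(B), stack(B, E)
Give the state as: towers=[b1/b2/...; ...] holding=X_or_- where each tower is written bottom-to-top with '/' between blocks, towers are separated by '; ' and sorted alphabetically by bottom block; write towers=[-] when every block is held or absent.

step 1 (pickup(E)): towers=[A; B; C/D; F] holding=E
step 2 (stack(E, A)): towers=[A/E; B; C/D; F] holding=-
step 3 (pickup(B)): towers=[A/E; C/D; F] holding=B
step 4 (stack(B, E)): towers=[A/E/B; C/D; F] holding=-

towers=[A/E/B; C/D; F] holding=-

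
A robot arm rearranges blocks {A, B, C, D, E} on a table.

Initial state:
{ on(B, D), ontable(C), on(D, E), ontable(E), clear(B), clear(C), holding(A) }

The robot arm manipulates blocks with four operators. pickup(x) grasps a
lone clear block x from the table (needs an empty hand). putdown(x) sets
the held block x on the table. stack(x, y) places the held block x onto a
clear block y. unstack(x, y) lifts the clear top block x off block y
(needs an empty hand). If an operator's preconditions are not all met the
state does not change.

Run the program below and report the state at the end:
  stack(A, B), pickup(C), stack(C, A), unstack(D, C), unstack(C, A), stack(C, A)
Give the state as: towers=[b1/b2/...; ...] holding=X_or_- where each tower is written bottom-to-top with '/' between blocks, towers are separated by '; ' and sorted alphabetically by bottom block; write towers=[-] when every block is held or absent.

step 1 (stack(A, B)): towers=[C; E/D/B/A] holding=-
step 2 (pickup(C)): towers=[E/D/B/A] holding=C
step 3 (stack(C, A)): towers=[E/D/B/A/C] holding=-
step 4 (unstack(D, C)) [no-op]: towers=[E/D/B/A/C] holding=-
step 5 (unstack(C, A)): towers=[E/D/B/A] holding=C
step 6 (stack(C, A)): towers=[E/D/B/A/C] holding=-

towers=[E/D/B/A/C] holding=-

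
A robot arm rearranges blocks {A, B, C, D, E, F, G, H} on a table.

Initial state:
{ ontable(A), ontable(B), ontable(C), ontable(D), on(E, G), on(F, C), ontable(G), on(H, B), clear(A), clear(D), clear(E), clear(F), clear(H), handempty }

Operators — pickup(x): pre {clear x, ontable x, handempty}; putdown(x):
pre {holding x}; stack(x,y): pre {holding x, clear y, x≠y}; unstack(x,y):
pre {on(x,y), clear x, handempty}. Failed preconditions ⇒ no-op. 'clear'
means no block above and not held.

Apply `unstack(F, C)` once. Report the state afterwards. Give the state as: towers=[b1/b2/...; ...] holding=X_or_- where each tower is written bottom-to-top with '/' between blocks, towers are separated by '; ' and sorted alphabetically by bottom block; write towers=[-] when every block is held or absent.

before: towers=[A; B/H; C/F; D; G/E] holding=-
pre[unstack(F, C)]: on(F,C) ok, clear(F) ok, handempty ok
all met → apply unstack(F, C)
after:  towers=[A; B/H; C; D; G/E] holding=F

towers=[A; B/H; C; D; G/E] holding=F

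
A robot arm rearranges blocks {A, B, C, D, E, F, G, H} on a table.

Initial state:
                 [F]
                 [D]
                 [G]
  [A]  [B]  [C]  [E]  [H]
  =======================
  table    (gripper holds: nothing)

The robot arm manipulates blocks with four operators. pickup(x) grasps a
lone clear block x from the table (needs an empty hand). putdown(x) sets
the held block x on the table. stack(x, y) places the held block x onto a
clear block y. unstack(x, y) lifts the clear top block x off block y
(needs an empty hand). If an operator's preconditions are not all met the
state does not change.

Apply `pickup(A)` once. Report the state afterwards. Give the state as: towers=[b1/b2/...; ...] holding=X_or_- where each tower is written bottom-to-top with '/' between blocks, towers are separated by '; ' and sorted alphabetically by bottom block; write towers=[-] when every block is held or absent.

towers=[B; C; E/G/D/F; H] holding=A

before: towers=[A; B; C; E/G/D/F; H] holding=-
pre[pickup(A)]: clear(A) ok, ontable(A) ok, handempty ok
all met → apply pickup(A)
after:  towers=[B; C; E/G/D/F; H] holding=A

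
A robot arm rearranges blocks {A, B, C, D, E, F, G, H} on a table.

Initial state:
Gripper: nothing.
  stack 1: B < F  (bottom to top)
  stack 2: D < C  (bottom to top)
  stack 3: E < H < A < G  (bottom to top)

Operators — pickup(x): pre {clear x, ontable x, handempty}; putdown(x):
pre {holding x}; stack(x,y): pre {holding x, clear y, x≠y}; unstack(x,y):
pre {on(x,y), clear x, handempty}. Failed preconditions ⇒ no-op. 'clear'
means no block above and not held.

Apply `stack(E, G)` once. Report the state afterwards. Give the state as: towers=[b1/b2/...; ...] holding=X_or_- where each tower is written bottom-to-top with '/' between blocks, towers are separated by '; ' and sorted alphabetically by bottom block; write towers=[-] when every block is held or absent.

before: towers=[B/F; D/C; E/H/A/G] holding=-
pre[stack(E, G)]: holding(E) fail, clear(G) ok, E≠G ok
holding(E) unmet → stack(E, G) is a no-op
after:  towers=[B/F; D/C; E/H/A/G] holding=-

towers=[B/F; D/C; E/H/A/G] holding=-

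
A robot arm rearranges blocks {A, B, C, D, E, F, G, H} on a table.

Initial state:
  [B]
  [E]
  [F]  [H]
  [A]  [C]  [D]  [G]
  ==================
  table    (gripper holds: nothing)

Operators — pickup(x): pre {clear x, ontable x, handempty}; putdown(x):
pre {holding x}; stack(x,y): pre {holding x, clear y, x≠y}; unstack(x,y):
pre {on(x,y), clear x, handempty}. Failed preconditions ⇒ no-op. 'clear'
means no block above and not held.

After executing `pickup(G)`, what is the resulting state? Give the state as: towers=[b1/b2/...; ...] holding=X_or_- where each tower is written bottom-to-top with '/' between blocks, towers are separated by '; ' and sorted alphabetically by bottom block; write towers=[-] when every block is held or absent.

towers=[A/F/E/B; C/H; D] holding=G

before: towers=[A/F/E/B; C/H; D; G] holding=-
pre[pickup(G)]: clear(G) ✓, ontable(G) ✓, handempty ✓
all met → apply pickup(G)
after:  towers=[A/F/E/B; C/H; D] holding=G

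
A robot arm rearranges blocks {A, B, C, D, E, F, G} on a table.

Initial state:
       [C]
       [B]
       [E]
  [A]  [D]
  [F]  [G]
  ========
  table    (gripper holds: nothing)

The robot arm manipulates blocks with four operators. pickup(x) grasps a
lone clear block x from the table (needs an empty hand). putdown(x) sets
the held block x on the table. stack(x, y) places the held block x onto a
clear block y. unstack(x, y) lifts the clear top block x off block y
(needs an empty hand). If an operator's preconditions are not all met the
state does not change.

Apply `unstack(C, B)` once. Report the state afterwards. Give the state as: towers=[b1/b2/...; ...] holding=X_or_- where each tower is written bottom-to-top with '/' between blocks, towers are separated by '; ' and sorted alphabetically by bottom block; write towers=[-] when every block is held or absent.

towers=[F/A; G/D/E/B] holding=C

before: towers=[F/A; G/D/E/B/C] holding=-
pre[unstack(C, B)]: on(C,B) ✓, clear(C) ✓, handempty ✓
all met → apply unstack(C, B)
after:  towers=[F/A; G/D/E/B] holding=C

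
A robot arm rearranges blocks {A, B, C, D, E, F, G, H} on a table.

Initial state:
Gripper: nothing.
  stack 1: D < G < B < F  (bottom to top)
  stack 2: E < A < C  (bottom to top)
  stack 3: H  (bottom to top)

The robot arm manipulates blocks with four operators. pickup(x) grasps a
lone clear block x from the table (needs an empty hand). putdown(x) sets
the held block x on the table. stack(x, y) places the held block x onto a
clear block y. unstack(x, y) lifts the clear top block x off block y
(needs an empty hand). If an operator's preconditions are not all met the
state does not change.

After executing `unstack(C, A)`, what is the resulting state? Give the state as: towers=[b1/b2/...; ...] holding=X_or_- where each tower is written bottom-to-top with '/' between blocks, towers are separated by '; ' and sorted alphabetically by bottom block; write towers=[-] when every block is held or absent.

before: towers=[D/G/B/F; E/A/C; H] holding=-
pre[unstack(C, A)]: on(C,A) yes, clear(C) yes, handempty yes
all met → apply unstack(C, A)
after:  towers=[D/G/B/F; E/A; H] holding=C

towers=[D/G/B/F; E/A; H] holding=C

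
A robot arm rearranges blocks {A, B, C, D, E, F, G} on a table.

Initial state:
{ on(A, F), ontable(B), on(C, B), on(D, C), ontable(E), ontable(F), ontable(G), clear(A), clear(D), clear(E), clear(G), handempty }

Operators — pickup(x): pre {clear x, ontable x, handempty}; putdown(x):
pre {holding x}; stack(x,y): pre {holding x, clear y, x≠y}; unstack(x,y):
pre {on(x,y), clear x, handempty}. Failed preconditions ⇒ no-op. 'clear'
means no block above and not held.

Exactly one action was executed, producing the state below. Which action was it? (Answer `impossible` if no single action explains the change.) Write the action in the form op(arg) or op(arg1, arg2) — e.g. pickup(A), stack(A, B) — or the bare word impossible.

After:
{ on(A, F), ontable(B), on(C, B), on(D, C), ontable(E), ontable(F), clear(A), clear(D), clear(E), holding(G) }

target: towers=[B/C/D; E; F/A] holding=G
         pickup(G) → towers=[B/C/D; E; F/A] holding=G  ← match
     unstack(D, C) → towers=[B/C; E; F/A; G] holding=D
     unstack(A, F) → towers=[B/C/D; E; F; G] holding=A
         pickup(E) → towers=[B/C/D; F/A; G] holding=E

pickup(G)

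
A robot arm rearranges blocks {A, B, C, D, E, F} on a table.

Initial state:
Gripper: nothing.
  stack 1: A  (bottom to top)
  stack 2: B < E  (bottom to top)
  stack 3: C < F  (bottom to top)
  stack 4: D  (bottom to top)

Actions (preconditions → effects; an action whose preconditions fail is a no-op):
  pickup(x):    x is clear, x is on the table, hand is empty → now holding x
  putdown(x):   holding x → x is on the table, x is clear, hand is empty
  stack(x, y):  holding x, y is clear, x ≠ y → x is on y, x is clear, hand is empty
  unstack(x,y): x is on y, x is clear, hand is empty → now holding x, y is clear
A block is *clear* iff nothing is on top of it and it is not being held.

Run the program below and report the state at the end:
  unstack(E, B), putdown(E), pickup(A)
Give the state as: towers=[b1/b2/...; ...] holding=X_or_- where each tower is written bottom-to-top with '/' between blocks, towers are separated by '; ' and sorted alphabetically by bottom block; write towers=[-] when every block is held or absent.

step 1 (unstack(E, B)): towers=[A; B; C/F; D] holding=E
step 2 (putdown(E)): towers=[A; B; C/F; D; E] holding=-
step 3 (pickup(A)): towers=[B; C/F; D; E] holding=A

towers=[B; C/F; D; E] holding=A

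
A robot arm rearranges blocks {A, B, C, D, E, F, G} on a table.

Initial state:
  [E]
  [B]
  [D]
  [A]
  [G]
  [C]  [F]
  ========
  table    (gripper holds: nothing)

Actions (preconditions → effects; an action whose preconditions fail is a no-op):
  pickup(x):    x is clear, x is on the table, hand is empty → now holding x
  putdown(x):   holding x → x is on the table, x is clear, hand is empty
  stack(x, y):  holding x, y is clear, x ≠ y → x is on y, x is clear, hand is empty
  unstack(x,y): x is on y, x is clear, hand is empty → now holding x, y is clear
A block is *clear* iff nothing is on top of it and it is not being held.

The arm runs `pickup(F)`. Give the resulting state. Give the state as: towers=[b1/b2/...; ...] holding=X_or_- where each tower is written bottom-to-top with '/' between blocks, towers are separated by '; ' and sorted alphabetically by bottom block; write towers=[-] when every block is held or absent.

before: towers=[C/G/A/D/B/E; F] holding=-
pre[pickup(F)]: clear(F) ok, ontable(F) ok, handempty ok
all met → apply pickup(F)
after:  towers=[C/G/A/D/B/E] holding=F

towers=[C/G/A/D/B/E] holding=F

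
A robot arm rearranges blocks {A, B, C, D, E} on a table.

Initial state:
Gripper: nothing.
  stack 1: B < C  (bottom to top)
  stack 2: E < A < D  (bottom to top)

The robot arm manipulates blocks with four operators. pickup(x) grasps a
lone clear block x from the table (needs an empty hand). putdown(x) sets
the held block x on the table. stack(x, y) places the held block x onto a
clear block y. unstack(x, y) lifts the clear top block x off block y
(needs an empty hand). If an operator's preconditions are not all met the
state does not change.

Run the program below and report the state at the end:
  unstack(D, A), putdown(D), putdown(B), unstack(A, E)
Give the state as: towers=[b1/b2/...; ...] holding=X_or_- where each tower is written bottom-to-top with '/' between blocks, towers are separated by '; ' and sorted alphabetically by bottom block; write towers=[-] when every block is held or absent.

towers=[B/C; D; E] holding=A

step 1 (unstack(D, A)): towers=[B/C; E/A] holding=D
step 2 (putdown(D)): towers=[B/C; D; E/A] holding=-
step 3 (putdown(B)) [no-op]: towers=[B/C; D; E/A] holding=-
step 4 (unstack(A, E)): towers=[B/C; D; E] holding=A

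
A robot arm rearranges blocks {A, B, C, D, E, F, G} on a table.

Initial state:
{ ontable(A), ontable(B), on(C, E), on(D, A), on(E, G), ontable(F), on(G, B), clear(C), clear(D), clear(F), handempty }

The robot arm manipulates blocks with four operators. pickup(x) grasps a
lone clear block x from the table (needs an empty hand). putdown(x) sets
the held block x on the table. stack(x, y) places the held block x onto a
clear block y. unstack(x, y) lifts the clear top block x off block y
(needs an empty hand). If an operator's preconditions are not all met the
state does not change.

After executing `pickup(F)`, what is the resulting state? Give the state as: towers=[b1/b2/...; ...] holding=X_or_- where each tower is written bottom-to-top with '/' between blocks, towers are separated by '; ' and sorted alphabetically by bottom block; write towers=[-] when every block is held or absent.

before: towers=[A/D; B/G/E/C; F] holding=-
pre[pickup(F)]: clear(F) yes, ontable(F) yes, handempty yes
all met → apply pickup(F)
after:  towers=[A/D; B/G/E/C] holding=F

towers=[A/D; B/G/E/C] holding=F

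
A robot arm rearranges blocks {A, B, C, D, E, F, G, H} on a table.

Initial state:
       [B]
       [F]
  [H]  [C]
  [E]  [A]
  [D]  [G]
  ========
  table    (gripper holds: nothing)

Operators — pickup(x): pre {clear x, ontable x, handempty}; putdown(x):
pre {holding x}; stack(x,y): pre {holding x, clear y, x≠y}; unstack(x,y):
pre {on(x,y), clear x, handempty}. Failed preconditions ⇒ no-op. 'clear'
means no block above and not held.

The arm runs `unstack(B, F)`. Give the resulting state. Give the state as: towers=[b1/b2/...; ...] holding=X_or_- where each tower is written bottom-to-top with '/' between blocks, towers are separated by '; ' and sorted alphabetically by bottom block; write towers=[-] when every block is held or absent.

before: towers=[D/E/H; G/A/C/F/B] holding=-
pre[unstack(B, F)]: on(B,F) ✓, clear(B) ✓, handempty ✓
all met → apply unstack(B, F)
after:  towers=[D/E/H; G/A/C/F] holding=B

towers=[D/E/H; G/A/C/F] holding=B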